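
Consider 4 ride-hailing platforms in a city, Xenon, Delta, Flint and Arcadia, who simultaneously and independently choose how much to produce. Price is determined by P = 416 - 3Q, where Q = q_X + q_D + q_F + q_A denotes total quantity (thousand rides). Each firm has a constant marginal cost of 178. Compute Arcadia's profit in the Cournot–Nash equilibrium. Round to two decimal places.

755.25

Each firm earns π_i = (416 - 3Q)q_i - 178q_i.
First-order condition (treating rivals' output as given): 238 - 6q_i - 3·Σ_{j≠i} q_j = 0.
By symmetry each firm produces the same amount; substituting Σ_{j≠i} q_j = 3q_i yields q_i = 238/15.
Price P = 416 - 3·(952/15) = 1128/5.
Arcadia's profit: (1128/5 - 178)·(238/15) = 755.2533.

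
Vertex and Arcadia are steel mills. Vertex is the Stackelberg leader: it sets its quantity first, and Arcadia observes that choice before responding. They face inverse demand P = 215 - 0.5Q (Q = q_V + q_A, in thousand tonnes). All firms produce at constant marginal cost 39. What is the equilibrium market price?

83

The follower Arcadia best-responds to any q_V: π_A = (215 - 0.5Q)q_A - 39q_A.
∂π_A/∂q_A = 176 - (1/2)q_V - q_A = 0 gives the reaction function q_A = (176 - (1/2)q_V).
Vertex substitutes q_A(q_V) into its own profit: π_V = q_V(215 - (1/2)q_V - (176 - (1/2)q_V)/2) - 39q_V = (127 - (1/4)q_V)q_V - 39q_V.
Maximising: ∂π_V/∂q_V = 88 - (1/2)q_V = 0, giving q_V = 176.
Then q_A = (176 - (1/2)·176) = 88.
Total output Q = 264, so price P = 215 - (1/2)·264 = 83.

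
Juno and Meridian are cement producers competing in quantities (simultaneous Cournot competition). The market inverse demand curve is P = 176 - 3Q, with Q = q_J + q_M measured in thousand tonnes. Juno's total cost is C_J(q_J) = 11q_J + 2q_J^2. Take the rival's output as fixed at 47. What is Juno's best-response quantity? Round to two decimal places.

2.40

With the rival's output fixed at 47, Juno's profit is π_J = (176 - 3·47 - 3q_J)q_J - (11q_J + 2q_J²) = (35 - 3q_J)q_J - (11q_J + 2q_J²).
∂π_J/∂q_J = 24 - 10q_J = 0, so q_J = 12/5.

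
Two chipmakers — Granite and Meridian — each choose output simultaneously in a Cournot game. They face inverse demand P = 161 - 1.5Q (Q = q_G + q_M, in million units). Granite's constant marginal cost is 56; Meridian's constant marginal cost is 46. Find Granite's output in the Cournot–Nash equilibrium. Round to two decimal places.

21.11

Granite's profit: π_G = (161 - 1.5Q)q_G - (56q_G). Setting ∂π_G/∂q_G = 0: 105 - 3q_G - (3/2)(q_M) = 0.
Meridian's first-order condition: 115 - 3q_M - (3/2)(q_G) = 0.
Rearranging gives the reaction functions q_G = (105 - (3/2)q_M)/3 and q_M = (115 - (3/2)q_G)/3.
Substituting one into the other gives q_G = 190/9 and q_M = 250/9.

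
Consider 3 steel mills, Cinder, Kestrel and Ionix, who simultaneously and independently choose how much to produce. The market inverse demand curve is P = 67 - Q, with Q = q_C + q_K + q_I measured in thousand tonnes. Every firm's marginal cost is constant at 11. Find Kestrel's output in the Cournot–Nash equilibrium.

A representative firm's profit is π_i = q_i(67 - Q) - 11q_i.
First-order condition (treating rivals' output as given): 56 - 2q_i - Σ_{j≠i} q_j = 0.
By symmetry each firm produces the same amount; substituting Σ_{j≠i} q_j = 2q_i yields q_i = 56/4 = 14.

14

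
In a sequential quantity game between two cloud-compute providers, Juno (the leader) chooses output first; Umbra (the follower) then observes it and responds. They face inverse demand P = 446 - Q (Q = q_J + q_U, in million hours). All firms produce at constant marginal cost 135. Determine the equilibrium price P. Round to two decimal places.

212.75

Solve by backward induction. Given q_J, the follower Umbra maximises π_U = (446 - q_J - q_U)q_U - 135q_U.
Follower FOC: 311 - q_J - 2q_U = 0, so q_U(q_J) = (311 - q_J)/2.
Juno substitutes q_U(q_J) into its own profit: π_J = q_J(446 - q_J - (311 - q_J)/2) - 135q_J = (581/2 - (1/2)q_J)q_J - 135q_J.
The leader's first-order condition 311/2 - q_J = 0 yields q_J = 311/2.
Then q_U = (311 - 311/2)/2 = 311/4.
Total output Q = 933/4, so price P = 446 - 933/4 = 851/4.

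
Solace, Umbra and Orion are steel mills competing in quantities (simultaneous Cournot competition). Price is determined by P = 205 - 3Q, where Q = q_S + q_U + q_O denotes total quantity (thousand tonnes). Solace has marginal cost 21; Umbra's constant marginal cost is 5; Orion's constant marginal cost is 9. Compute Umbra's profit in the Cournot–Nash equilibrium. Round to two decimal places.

Solace's profit: π_S = (205 - 3Q)q_S - (21q_S). Setting ∂π_S/∂q_S = 0: 184 - 6q_S - 3(q_U + q_O) = 0.
Umbra's profit: π_U = (205 - 3Q)q_U - (5q_U). Setting ∂π_U/∂q_U = 0: 200 - 6q_U - 3(q_S + q_O) = 0.
Orion's first-order condition: 196 - 6q_O - 3(q_S + q_U) = 0.
Adding the 3 first-order conditions: 580 − 12Q = 0, so Q = 145/3.
Back-substituting: q_S = (184 − 145)/3 = 13, q_U = (200 − 145)/3 = 55/3, q_O = (196 − 145)/3 = 17.
Price P = 205 - 3·(145/3) = 60.
Umbra's profit: (60 - 5)·(55/3) = 1008.3333.

1008.33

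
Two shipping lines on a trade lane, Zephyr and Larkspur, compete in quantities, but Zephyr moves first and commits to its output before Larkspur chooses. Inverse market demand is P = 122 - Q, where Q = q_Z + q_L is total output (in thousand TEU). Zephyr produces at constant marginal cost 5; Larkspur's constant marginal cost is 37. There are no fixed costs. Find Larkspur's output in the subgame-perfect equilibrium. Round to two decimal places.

5.25

The follower Larkspur best-responds to any q_Z: π_L = (122 - Q)q_L - 37q_L.
∂π_L/∂q_L = 85 - q_Z - 2q_L = 0 gives the reaction function q_L = (85 - q_Z)/2.
Zephyr substitutes q_L(q_Z) into its own profit: π_Z = q_Z(122 - q_Z - (85 - q_Z)/2) - 5q_Z = (159/2 - (1/2)q_Z)q_Z - 5q_Z.
The leader's first-order condition 149/2 - q_Z = 0 yields q_Z = 149/2.
Then q_L = (85 - 149/2)/2 = 21/4.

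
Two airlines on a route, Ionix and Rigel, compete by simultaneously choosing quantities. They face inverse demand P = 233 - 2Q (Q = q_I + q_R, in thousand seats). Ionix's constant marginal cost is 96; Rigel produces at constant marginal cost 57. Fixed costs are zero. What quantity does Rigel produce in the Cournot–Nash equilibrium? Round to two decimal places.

Ionix's profit: π_I = (233 - 2Q)q_I - (96q_I). Setting ∂π_I/∂q_I = 0: 137 - 4q_I - 2(q_R) = 0.
Rigel's profit: π_R = (233 - 2Q)q_R - (57q_R). Setting ∂π_R/∂q_R = 0: 176 - 4q_R - 2(q_I) = 0.
Best responses: q_I = (137 - 2q_R)/4, q_R = (176 - 2q_I)/4.
Solving the pair: q_I = 49/3, q_R = 215/6.

35.83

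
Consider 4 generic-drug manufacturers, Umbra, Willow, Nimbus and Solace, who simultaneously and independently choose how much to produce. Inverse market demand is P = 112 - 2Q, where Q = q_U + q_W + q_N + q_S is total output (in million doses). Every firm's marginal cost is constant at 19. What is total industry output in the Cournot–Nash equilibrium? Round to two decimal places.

37.20

A representative firm's profit is π_i = q_i(112 - 2Q) - 19q_i.
First-order condition (treating rivals' output as given): 93 - 4q_i - 2·Σ_{j≠i} q_j = 0.
By symmetry each firm produces the same amount; substituting Σ_{j≠i} q_j = 3q_i yields q_i = 93/10.
Total output Q = 93/10 + 93/10 + 93/10 + 93/10 = 186/5.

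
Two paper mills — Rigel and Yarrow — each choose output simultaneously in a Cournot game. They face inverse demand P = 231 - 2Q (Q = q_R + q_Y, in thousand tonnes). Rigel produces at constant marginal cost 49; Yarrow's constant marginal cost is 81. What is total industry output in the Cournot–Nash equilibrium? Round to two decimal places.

Rigel's profit: π_R = (231 - 2Q)q_R - (49q_R). Setting ∂π_R/∂q_R = 0: 182 - 4q_R - 2(q_Y) = 0.
Yarrow's profit: π_Y = (231 - 2Q)q_Y - (81q_Y). Setting ∂π_Y/∂q_Y = 0: 150 - 4q_Y - 2(q_R) = 0.
So q_R = (182 - 2q_Y)/4 and q_Y = (150 - 2q_R)/4.
Solving the pair: q_R = 107/3, q_Y = 59/3.
Total output Q = 107/3 + 59/3 = 166/3.

55.33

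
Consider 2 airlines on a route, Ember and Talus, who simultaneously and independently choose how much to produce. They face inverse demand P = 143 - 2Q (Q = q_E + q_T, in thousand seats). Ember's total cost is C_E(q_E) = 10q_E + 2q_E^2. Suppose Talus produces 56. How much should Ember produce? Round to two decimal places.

2.63

With the rival's output fixed at 56, Ember's profit is π_E = (143 - 2·56 - 2q_E)q_E - (10q_E + 2q_E²) = (31 - 2q_E)q_E - (10q_E + 2q_E²).
∂π_E/∂q_E = 21 - 8q_E = 0, so q_E = 21/8.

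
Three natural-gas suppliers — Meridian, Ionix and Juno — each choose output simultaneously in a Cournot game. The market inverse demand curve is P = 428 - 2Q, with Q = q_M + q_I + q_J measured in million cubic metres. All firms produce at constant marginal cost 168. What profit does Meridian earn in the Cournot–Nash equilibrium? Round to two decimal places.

Each firm earns π_i = (428 - 2Q)q_i - 168q_i.
Setting ∂π_i/∂q_i = 0 with rivals' quantities fixed: 260 - 4q_i - 2·Σ_{j≠i} q_j = 0.
By symmetry each firm produces the same amount; substituting Σ_{j≠i} q_j = 2q_i yields q_i = 260/8 = 65/2.
Price P = 428 - 2·(195/2) = 233.
Meridian's profit: (233 - 168)·(65/2) = 2112.5000.

2112.50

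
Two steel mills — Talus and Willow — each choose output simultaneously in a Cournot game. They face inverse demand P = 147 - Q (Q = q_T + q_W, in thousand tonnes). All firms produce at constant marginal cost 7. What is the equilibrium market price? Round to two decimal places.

53.67

Each firm earns π_i = (147 - Q)q_i - 7q_i.
First-order condition (treating rivals' output as given): 140 - 2q_i - q_j = 0.
By symmetry each firm produces the same amount; substituting q_j = q_i yields q_i = 140/3.
Total output Q = 280/3, so price P = 147 - 280/3 = 161/3.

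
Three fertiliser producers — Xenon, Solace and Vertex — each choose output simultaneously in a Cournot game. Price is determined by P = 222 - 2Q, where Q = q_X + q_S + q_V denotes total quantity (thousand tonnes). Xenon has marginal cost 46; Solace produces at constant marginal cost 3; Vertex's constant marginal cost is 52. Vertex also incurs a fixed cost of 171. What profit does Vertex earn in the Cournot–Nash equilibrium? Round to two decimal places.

242.28

Xenon's profit: π_X = (222 - 2Q)q_X - (46q_X). Setting ∂π_X/∂q_X = 0: 176 - 4q_X - 2(q_S + q_V) = 0.
Solace's first-order condition: 219 - 4q_S - 2(q_X + q_V) = 0.
Vertex's profit: π_V = (222 - 2Q)q_V - (52q_V). Setting ∂π_V/∂q_V = 0: 170 - 4q_V - 2(q_X + q_S) = 0.
Adding the 3 first-order conditions: 565 − 8Q = 0, so Q = 565/8.
Back-substituting: q_X = (176 − 565/4)/2 = 139/8, q_S = (219 − 565/4)/2 = 311/8, q_V = (170 − 565/4)/2 = 115/8.
Price P = 222 - 2·(565/8) = 323/4.
Vertex's profit: (323/4 - 52)·(115/8) - 171 = 242.2813.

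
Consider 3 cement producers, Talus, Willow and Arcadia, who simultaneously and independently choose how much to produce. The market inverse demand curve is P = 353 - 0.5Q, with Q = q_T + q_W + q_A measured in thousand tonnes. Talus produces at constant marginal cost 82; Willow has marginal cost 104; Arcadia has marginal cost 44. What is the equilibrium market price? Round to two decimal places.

145.75

Talus's profit: π_T = (353 - 0.5Q)q_T - (82q_T). Setting ∂π_T/∂q_T = 0: 271 - q_T - (1/2)(q_W + q_A) = 0.
Willow's profit: π_W = (353 - 0.5Q)q_W - (104q_W). Setting ∂π_W/∂q_W = 0: 249 - q_W - (1/2)(q_T + q_A) = 0.
Arcadia's profit: π_A = (353 - 0.5Q)q_A - (44q_A). Setting ∂π_A/∂q_A = 0: 309 - q_A - (1/2)(q_T + q_W) = 0.
Adding the 3 first-order conditions: 829 − 2Q = 0, so Q = 829/2.
Back-substituting: q_T = (271 − 829/4)/(1/2) = 255/2, q_W = (249 − 829/4)/(1/2) = 167/2, q_A = (309 − 829/4)/(1/2) = 407/2.
Total output Q = 829/2, so price P = 353 - (1/2)·(829/2) = 583/4.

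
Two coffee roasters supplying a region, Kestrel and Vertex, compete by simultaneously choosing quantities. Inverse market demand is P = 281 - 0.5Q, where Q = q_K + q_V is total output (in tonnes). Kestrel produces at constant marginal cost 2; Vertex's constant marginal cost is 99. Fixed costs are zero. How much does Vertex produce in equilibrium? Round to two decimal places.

Kestrel's profit: π_K = (281 - 0.5Q)q_K - (2q_K). Setting ∂π_K/∂q_K = 0: 279 - q_K - (1/2)(q_V) = 0.
Vertex's first-order condition: 182 - q_V - (1/2)(q_K) = 0.
Rearranging gives the reaction functions q_K = (279 - (1/2)q_V) and q_V = (182 - (1/2)q_K).
Solving the pair: q_K = 752/3, q_V = 170/3.

56.67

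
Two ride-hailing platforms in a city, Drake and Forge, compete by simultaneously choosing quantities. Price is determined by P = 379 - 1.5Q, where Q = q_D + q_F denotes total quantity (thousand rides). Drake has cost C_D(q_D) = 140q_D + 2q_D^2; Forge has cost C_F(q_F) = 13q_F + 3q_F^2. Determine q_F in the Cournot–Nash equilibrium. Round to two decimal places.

36.27

Drake's profit: π_D = (379 - 1.5Q)q_D - (140q_D + 2q_D²). Setting ∂π_D/∂q_D = 0: 239 - 7q_D - (3/2)(q_F) = 0.
Forge's first-order condition: 366 - 9q_F - (3/2)(q_D) = 0.
Rearranging gives the reaction functions q_D = (239 - (3/2)q_F)/7 and q_F = (366 - (3/2)q_D)/9.
Solving the pair: q_D = 712/27, q_F = 36.2716.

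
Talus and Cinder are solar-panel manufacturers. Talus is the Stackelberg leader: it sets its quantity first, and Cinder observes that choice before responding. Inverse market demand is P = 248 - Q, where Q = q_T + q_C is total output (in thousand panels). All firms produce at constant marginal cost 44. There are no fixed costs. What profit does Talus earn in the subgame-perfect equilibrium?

Solve by backward induction. Given q_T, the follower Cinder maximises π_C = (248 - q_T - q_C)q_C - 44q_C.
Setting the follower's marginal profit to zero, 204 - q_T - 2q_C = 0, i.e. q_C = (204 - q_T)/2.
The leader anticipates this reaction. Substituting into P = 248 - Q gives P = 146 - (1/2)q_T, so π_T = (146 - (1/2)q_T)q_T - 44q_T.
Leader FOC: 102 - q_T = 0, so q_T = 102.
Then q_C = (204 - 102)/2 = 51.
Price P = 248 - 153 = 95.
Talus's profit: (95 - 44)·102 = 5202.

5202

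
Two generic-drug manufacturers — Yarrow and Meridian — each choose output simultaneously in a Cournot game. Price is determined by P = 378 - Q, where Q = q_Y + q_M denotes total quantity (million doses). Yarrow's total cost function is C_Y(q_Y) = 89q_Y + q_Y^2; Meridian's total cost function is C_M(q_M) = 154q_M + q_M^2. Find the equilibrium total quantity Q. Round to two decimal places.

102.60

Yarrow's profit: π_Y = (378 - Q)q_Y - (89q_Y + q_Y²). Setting ∂π_Y/∂q_Y = 0: 289 - 4q_Y - (q_M) = 0.
Meridian's first-order condition: 224 - 4q_M - (q_Y) = 0.
Rearranging gives the reaction functions q_Y = (289 - q_M)/4 and q_M = (224 - q_Y)/4.
Solving the pair: q_Y = 932/15, q_M = 607/15.
Total output Q = 932/15 + 607/15 = 513/5.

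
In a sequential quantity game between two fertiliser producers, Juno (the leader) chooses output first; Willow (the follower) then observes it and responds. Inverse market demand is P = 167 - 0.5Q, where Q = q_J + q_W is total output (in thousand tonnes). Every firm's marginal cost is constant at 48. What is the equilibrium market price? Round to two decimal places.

Solve by backward induction. Given q_J, the follower Willow maximises π_W = (167 - (1/2)q_J - (1/2)q_W)q_W - 48q_W.
Setting the follower's marginal profit to zero, 119 - (1/2)q_J - q_W = 0, i.e. q_W = (119 - (1/2)q_J).
The leader anticipates this reaction. Substituting into P = 167 - 0.5Q gives P = 215/2 - (1/4)q_J, so π_J = (215/2 - (1/4)q_J)q_J - 48q_J.
Leader FOC: 119/2 - (1/2)q_J = 0, so q_J = 119.
Then q_W = (119 - (1/2)·119) = 119/2.
Total output Q = 357/2, so price P = 167 - (1/2)·(357/2) = 311/4.

77.75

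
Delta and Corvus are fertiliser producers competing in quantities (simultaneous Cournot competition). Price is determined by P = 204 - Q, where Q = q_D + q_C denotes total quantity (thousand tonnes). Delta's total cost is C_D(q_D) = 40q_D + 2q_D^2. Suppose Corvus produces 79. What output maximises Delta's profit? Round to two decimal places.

With the rival's output fixed at 79, Delta's profit is π_D = (204 - 79 - q_D)q_D - (40q_D + 2q_D²) = (125 - q_D)q_D - (40q_D + 2q_D²).
∂π_D/∂q_D = 85 - 6q_D = 0, so q_D = 85/6.

14.17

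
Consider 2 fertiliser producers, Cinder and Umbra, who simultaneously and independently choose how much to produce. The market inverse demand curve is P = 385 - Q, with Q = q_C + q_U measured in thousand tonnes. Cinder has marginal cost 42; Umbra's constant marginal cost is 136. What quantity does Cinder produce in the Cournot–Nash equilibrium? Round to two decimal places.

145.67

Cinder's profit: π_C = (385 - Q)q_C - (42q_C). Setting ∂π_C/∂q_C = 0: 343 - 2q_C - (q_U) = 0.
Umbra's first-order condition: 249 - 2q_U - (q_C) = 0.
Best responses: q_C = (343 - q_U)/2, q_U = (249 - q_C)/2.
Substituting one into the other gives q_C = 437/3 and q_U = 155/3.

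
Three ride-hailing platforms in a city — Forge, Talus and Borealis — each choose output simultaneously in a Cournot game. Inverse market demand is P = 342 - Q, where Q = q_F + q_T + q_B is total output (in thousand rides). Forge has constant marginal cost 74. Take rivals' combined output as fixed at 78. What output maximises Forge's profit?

With rivals' combined output fixed at 78, Forge's profit is π_F = (342 - 78 - q_F)q_F - (74q_F) = (264 - q_F)q_F - (74q_F).
∂π_F/∂q_F = 190 - 2q_F = 0, so q_F = 95.

95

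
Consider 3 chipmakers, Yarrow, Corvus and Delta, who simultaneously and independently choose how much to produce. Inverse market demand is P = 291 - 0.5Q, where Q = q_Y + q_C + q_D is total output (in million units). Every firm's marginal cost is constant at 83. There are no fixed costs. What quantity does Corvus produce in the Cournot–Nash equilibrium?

A representative firm's profit is π_i = q_i(291 - 0.5Q) - 83q_i.
First-order condition (treating rivals' output as given): 208 - q_i - (1/2)·Σ_{j≠i} q_j = 0.
By symmetry each firm produces the same amount; substituting Σ_{j≠i} q_j = 2q_i yields q_i = 208/2 = 104.

104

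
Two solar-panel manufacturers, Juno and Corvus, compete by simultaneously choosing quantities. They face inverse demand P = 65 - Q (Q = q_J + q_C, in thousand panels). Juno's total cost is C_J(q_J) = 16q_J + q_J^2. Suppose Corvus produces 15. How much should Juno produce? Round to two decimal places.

8.50

With the rival's output fixed at 15, Juno's profit is π_J = (65 - 15 - q_J)q_J - (16q_J + q_J²) = (50 - q_J)q_J - (16q_J + q_J²).
∂π_J/∂q_J = 34 - 4q_J = 0, so q_J = 17/2.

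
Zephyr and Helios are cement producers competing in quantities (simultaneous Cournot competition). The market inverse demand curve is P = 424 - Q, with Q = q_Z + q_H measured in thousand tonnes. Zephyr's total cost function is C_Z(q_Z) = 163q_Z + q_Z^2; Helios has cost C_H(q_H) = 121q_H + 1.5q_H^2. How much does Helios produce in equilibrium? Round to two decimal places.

Zephyr's profit: π_Z = (424 - Q)q_Z - (163q_Z + q_Z²). Setting ∂π_Z/∂q_Z = 0: 261 - 4q_Z - (q_H) = 0.
Helios's first-order condition: 303 - 5q_H - (q_Z) = 0.
Rearranging gives the reaction functions q_Z = (261 - q_H)/4 and q_H = (303 - q_Z)/5.
Solving the pair: q_Z = 1002/19, q_H = 951/19.

50.05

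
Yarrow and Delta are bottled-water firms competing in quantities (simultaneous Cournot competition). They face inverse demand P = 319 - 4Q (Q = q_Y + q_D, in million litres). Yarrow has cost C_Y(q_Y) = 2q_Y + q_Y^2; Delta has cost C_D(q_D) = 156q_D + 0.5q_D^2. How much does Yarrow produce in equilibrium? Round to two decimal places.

29.74

Yarrow's profit: π_Y = (319 - 4Q)q_Y - (2q_Y + q_Y²). Setting ∂π_Y/∂q_Y = 0: 317 - 10q_Y - 4(q_D) = 0.
Delta's profit: π_D = (319 - 4Q)q_D - (156q_D + (1/2)q_D²). Setting ∂π_D/∂q_D = 0: 163 - 9q_D - 4(q_Y) = 0.
Best responses: q_Y = (317 - 4q_D)/10, q_D = (163 - 4q_Y)/9.
Solving the pair: q_Y = 29.7432, q_D = 181/37.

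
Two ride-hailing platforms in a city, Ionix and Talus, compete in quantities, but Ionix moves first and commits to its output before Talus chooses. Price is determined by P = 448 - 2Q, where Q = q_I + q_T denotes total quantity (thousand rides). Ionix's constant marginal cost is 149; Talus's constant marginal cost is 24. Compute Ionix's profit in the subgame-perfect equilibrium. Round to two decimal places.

The follower Talus best-responds to any q_I: π_T = (448 - 2Q)q_T - 24q_T.
Setting the follower's marginal profit to zero, 424 - 2q_I - 4q_T = 0, i.e. q_T = (424 - 2q_I)/4.
Ionix substitutes q_T(q_I) into its own profit: π_I = q_I(448 - 2q_I - (424 - 2q_I)/2) - 149q_I = (236 - q_I)q_I - 149q_I.
Maximising: ∂π_I/∂q_I = 87 - 2q_I = 0, giving q_I = 87/2.
Then q_T = (424 - 2·(87/2))/4 = 337/4.
Price P = 448 - 2·(511/4) = 385/2.
Ionix's profit: (385/2 - 149)·(87/2) = 1892.2500.

1892.25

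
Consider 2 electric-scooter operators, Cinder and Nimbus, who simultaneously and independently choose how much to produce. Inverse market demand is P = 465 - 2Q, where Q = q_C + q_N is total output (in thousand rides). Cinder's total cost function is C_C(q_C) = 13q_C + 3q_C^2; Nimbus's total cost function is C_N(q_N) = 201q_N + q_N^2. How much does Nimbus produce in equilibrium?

31

Cinder's profit: π_C = (465 - 2Q)q_C - (13q_C + 3q_C²). Setting ∂π_C/∂q_C = 0: 452 - 10q_C - 2(q_N) = 0.
Nimbus's first-order condition: 264 - 6q_N - 2(q_C) = 0.
Best responses: q_C = (452 - 2q_N)/10, q_N = (264 - 2q_C)/6.
Substituting one into the other gives q_C = 39 and q_N = 31.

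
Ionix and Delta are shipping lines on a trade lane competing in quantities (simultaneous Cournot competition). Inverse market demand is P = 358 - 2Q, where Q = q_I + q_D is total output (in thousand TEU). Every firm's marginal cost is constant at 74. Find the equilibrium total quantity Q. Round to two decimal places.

94.67

Each firm earns π_i = (358 - 2Q)q_i - 74q_i.
Setting ∂π_i/∂q_i = 0 with rivals' quantities fixed: 284 - 4q_i - 2q_j = 0.
By symmetry each firm produces the same amount; substituting q_j = q_i yields q_i = 284/6 = 142/3.
Total output Q = 142/3 + 142/3 = 284/3.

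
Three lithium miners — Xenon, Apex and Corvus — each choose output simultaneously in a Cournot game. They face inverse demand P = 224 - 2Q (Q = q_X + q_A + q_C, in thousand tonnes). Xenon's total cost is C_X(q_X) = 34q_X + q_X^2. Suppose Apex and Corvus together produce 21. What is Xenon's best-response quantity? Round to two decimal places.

24.67

With rivals' combined output fixed at 21, Xenon's profit is π_X = (224 - 2·21 - 2q_X)q_X - (34q_X + q_X²) = (182 - 2q_X)q_X - (34q_X + q_X²).
∂π_X/∂q_X = 148 - 6q_X = 0, so q_X = 74/3.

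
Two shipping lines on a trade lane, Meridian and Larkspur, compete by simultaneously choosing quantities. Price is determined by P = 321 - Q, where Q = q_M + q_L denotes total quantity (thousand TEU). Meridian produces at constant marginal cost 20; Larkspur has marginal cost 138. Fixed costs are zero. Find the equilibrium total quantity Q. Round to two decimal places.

Meridian's profit: π_M = (321 - Q)q_M - (20q_M). Setting ∂π_M/∂q_M = 0: 301 - 2q_M - (q_L) = 0.
Larkspur's first-order condition: 183 - 2q_L - (q_M) = 0.
So q_M = (301 - q_L)/2 and q_L = (183 - q_M)/2.
Solving the pair: q_M = 419/3, q_L = 65/3.
Total output Q = 419/3 + 65/3 = 484/3.

161.33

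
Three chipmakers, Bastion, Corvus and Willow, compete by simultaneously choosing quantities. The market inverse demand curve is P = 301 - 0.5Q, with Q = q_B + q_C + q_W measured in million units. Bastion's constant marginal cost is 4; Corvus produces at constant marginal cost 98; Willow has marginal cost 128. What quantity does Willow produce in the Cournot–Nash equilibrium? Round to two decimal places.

9.50

Bastion's profit: π_B = (301 - 0.5Q)q_B - (4q_B). Setting ∂π_B/∂q_B = 0: 297 - q_B - (1/2)(q_C + q_W) = 0.
Corvus's first-order condition: 203 - q_C - (1/2)(q_B + q_W) = 0.
Willow's profit: π_W = (301 - 0.5Q)q_W - (128q_W). Setting ∂π_W/∂q_W = 0: 173 - q_W - (1/2)(q_B + q_C) = 0.
Summing all 3 equations gives 673 − 2Q = 0, hence Q = 673/2.
Back-substituting: q_B = (297 − 673/4)/(1/2) = 515/2, q_C = (203 − 673/4)/(1/2) = 139/2, q_W = (173 − 673/4)/(1/2) = 19/2.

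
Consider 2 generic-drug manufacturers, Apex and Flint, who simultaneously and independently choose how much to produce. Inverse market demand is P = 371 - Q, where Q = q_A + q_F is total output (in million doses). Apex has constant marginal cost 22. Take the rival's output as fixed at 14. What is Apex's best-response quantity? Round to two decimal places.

With the rival's output fixed at 14, Apex's profit is π_A = (371 - 14 - q_A)q_A - (22q_A) = (357 - q_A)q_A - (22q_A).
∂π_A/∂q_A = 335 - 2q_A = 0, so q_A = 335/2.

167.50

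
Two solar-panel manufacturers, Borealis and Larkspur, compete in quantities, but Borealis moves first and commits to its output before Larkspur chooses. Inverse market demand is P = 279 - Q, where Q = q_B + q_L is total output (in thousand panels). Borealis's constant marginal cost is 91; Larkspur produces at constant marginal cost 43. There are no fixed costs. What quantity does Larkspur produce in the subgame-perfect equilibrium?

Solve by backward induction. Given q_B, the follower Larkspur maximises π_L = (279 - q_B - q_L)q_L - 43q_L.
Setting the follower's marginal profit to zero, 236 - q_B - 2q_L = 0, i.e. q_L = (236 - q_B)/2.
Borealis substitutes q_L(q_B) into its own profit: π_B = q_B(279 - q_B - (236 - q_B)/2) - 91q_B = (161 - (1/2)q_B)q_B - 91q_B.
The leader's first-order condition 70 - q_B = 0 yields q_B = 70.
Then q_L = (236 - 70)/2 = 83.

83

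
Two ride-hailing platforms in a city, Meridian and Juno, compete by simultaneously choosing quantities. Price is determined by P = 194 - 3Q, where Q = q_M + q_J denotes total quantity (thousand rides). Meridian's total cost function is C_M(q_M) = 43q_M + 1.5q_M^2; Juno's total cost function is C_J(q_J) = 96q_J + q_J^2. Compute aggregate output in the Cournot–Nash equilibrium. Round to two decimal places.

21.32

Meridian's profit: π_M = (194 - 3Q)q_M - (43q_M + (3/2)q_M²). Setting ∂π_M/∂q_M = 0: 151 - 9q_M - 3(q_J) = 0.
Juno's first-order condition: 98 - 8q_J - 3(q_M) = 0.
Rearranging gives the reaction functions q_M = (151 - 3q_J)/9 and q_J = (98 - 3q_M)/8.
Solving the pair: q_M = 914/63, q_J = 143/21.
Total output Q = 914/63 + 143/21 = 1343/63.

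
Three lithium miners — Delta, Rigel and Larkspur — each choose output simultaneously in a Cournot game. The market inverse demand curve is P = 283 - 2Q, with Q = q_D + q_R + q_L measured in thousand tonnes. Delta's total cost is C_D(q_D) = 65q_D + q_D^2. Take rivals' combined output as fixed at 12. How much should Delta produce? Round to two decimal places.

32.33

With rivals' combined output fixed at 12, Delta's profit is π_D = (283 - 2·12 - 2q_D)q_D - (65q_D + q_D²) = (259 - 2q_D)q_D - (65q_D + q_D²).
∂π_D/∂q_D = 194 - 6q_D = 0, so q_D = 97/3.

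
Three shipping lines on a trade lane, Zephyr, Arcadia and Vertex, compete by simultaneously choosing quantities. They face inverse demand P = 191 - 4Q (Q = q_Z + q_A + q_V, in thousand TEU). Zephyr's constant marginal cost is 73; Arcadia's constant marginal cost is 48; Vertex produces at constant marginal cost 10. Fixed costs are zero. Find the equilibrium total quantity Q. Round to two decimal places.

27.63

Zephyr's profit: π_Z = (191 - 4Q)q_Z - (73q_Z). Setting ∂π_Z/∂q_Z = 0: 118 - 8q_Z - 4(q_A + q_V) = 0.
Arcadia's first-order condition: 143 - 8q_A - 4(q_Z + q_V) = 0.
Vertex's profit: π_V = (191 - 4Q)q_V - (10q_V). Setting ∂π_V/∂q_V = 0: 181 - 8q_V - 4(q_Z + q_A) = 0.
Adding the 3 conditions: 442 − 8Q − 8Q = 0, i.e. Q = 221/8.
Back-substituting: q_Z = (118 − 221/2)/4 = 15/8, q_A = (143 − 221/2)/4 = 65/8, q_V = (181 − 221/2)/4 = 141/8.
Total output Q = 15/8 + 65/8 + 141/8 = 221/8.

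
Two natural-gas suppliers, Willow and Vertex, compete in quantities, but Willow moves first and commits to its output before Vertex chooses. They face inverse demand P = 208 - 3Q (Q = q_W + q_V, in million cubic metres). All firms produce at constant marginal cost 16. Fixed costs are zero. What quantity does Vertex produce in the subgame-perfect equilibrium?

16

The follower Vertex best-responds to any q_W: π_V = (208 - 3Q)q_V - 16q_V.
∂π_V/∂q_V = 192 - 3q_W - 6q_V = 0 gives the reaction function q_V = (192 - 3q_W)/6.
Willow substitutes q_V(q_W) into its own profit: π_W = q_W(208 - 3q_W - (192 - 3q_W)/2) - 16q_W = (112 - (3/2)q_W)q_W - 16q_W.
Leader FOC: 96 - 3q_W = 0, so q_W = 32.
Then q_V = (192 - 3·32)/6 = 16.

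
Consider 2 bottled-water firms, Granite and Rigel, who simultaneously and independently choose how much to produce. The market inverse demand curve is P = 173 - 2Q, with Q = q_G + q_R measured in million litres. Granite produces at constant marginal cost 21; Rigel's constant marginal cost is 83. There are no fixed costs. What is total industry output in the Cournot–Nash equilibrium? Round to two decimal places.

40.33

Granite's profit: π_G = (173 - 2Q)q_G - (21q_G). Setting ∂π_G/∂q_G = 0: 152 - 4q_G - 2(q_R) = 0.
Rigel's first-order condition: 90 - 4q_R - 2(q_G) = 0.
Best responses: q_G = (152 - 2q_R)/4, q_R = (90 - 2q_G)/4.
Substituting one into the other gives q_G = 107/3 and q_R = 14/3.
Total output Q = 107/3 + 14/3 = 121/3.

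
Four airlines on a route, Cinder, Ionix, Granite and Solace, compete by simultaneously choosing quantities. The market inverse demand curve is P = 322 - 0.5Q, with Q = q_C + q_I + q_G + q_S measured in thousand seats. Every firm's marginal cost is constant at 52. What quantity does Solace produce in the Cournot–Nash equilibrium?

A representative firm's profit is π_i = q_i(322 - 0.5Q) - 52q_i.
Setting ∂π_i/∂q_i = 0 with rivals' quantities fixed: 270 - q_i - (1/2)·Σ_{j≠i} q_j = 0.
By symmetry each firm produces the same amount; substituting Σ_{j≠i} q_j = 3q_i yields q_i = 270/(5/2) = 108.

108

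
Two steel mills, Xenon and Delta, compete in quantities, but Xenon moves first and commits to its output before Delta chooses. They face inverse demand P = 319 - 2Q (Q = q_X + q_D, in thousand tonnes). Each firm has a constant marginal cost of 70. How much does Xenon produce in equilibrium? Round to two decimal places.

The follower Delta best-responds to any q_X: π_D = (319 - 2Q)q_D - 70q_D.
Setting the follower's marginal profit to zero, 249 - 2q_X - 4q_D = 0, i.e. q_D = (249 - 2q_X)/4.
Xenon substitutes q_D(q_X) into its own profit: π_X = q_X(319 - 2q_X - (249 - 2q_X)/2) - 70q_X = (389/2 - q_X)q_X - 70q_X.
Leader FOC: 249/2 - 2q_X = 0, so q_X = 249/4.
Then q_D = (249 - 2·(249/4))/4 = 249/8.

62.25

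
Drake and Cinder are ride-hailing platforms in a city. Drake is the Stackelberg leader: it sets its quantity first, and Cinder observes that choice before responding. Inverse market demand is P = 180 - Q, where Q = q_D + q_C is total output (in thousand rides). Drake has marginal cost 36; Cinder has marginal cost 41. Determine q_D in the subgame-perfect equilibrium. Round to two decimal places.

74.50

The follower Cinder best-responds to any q_D: π_C = (180 - Q)q_C - 41q_C.
Setting the follower's marginal profit to zero, 139 - q_D - 2q_C = 0, i.e. q_C = (139 - q_D)/2.
Drake substitutes q_C(q_D) into its own profit: π_D = q_D(180 - q_D - (139 - q_D)/2) - 36q_D = (221/2 - (1/2)q_D)q_D - 36q_D.
Leader FOC: 149/2 - q_D = 0, so q_D = 149/2.
Then q_C = (139 - 149/2)/2 = 129/4.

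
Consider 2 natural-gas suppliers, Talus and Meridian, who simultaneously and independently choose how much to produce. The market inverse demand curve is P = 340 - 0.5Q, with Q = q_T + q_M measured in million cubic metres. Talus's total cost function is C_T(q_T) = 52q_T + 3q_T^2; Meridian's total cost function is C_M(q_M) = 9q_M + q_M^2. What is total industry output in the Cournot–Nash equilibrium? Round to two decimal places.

Talus's profit: π_T = (340 - 0.5Q)q_T - (52q_T + 3q_T²). Setting ∂π_T/∂q_T = 0: 288 - 7q_T - (1/2)(q_M) = 0.
Meridian's first-order condition: 331 - 3q_M - (1/2)(q_T) = 0.
Best responses: q_T = (288 - (1/2)q_M)/7, q_M = (331 - (1/2)q_T)/3.
Solving the pair: q_T = 33.6627, q_M = 104.7229.
Total output Q = 33.6627 + 104.7229 = 138.3855.

138.39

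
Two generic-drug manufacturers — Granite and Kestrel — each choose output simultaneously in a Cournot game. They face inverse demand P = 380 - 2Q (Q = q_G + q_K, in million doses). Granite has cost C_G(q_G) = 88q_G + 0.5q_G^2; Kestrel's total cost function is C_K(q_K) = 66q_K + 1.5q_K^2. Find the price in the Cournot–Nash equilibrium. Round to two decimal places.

225.03

Granite's profit: π_G = (380 - 2Q)q_G - (88q_G + (1/2)q_G²). Setting ∂π_G/∂q_G = 0: 292 - 5q_G - 2(q_K) = 0.
Kestrel's profit: π_K = (380 - 2Q)q_K - (66q_K + (3/2)q_K²). Setting ∂π_K/∂q_K = 0: 314 - 7q_K - 2(q_G) = 0.
Rearranging gives the reaction functions q_G = (292 - 2q_K)/5 and q_K = (314 - 2q_G)/7.
Solving the pair: q_G = 1416/31, q_K = 986/31.
Total output Q = 77.4839, so price P = 380 - 2·77.4839 = 225.0323.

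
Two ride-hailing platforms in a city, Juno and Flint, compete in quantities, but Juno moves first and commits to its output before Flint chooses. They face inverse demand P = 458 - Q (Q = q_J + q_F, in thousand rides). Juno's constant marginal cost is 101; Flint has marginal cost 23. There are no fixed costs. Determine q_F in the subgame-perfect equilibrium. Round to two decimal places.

The follower Flint best-responds to any q_J: π_F = (458 - Q)q_F - 23q_F.
Setting the follower's marginal profit to zero, 435 - q_J - 2q_F = 0, i.e. q_F = (435 - q_J)/2.
Juno substitutes q_F(q_J) into its own profit: π_J = q_J(458 - q_J - (435 - q_J)/2) - 101q_J = (481/2 - (1/2)q_J)q_J - 101q_J.
Leader FOC: 279/2 - q_J = 0, so q_J = 279/2.
Then q_F = (435 - 279/2)/2 = 591/4.

147.75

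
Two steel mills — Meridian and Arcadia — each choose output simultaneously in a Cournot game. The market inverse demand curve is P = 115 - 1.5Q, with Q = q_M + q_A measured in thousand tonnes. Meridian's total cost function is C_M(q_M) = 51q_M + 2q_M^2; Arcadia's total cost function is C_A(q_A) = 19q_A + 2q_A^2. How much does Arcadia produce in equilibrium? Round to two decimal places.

Meridian's profit: π_M = (115 - 1.5Q)q_M - (51q_M + 2q_M²). Setting ∂π_M/∂q_M = 0: 64 - 7q_M - (3/2)(q_A) = 0.
Arcadia's first-order condition: 96 - 7q_A - (3/2)(q_M) = 0.
Best responses: q_M = (64 - (3/2)q_A)/7, q_A = (96 - (3/2)q_M)/7.
Substituting one into the other gives q_M = 1216/187 and q_A = 12.3209.

12.32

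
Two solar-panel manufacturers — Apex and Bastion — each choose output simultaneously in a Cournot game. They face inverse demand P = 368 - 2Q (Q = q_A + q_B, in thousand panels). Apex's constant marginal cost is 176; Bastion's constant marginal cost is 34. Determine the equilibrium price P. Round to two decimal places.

192.67

Apex's profit: π_A = (368 - 2Q)q_A - (176q_A). Setting ∂π_A/∂q_A = 0: 192 - 4q_A - 2(q_B) = 0.
Bastion's profit: π_B = (368 - 2Q)q_B - (34q_B). Setting ∂π_B/∂q_B = 0: 334 - 4q_B - 2(q_A) = 0.
So q_A = (192 - 2q_B)/4 and q_B = (334 - 2q_A)/4.
Substituting one into the other gives q_A = 25/3 and q_B = 238/3.
Total output Q = 263/3, so price P = 368 - 2·(263/3) = 578/3.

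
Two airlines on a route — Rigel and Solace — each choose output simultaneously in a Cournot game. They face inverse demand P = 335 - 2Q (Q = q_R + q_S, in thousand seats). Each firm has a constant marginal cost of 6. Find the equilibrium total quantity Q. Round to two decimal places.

109.67

A representative firm's profit is π_i = q_i(335 - 2Q) - 6q_i.
Setting ∂π_i/∂q_i = 0 with rivals' quantities fixed: 329 - 4q_i - 2q_j = 0.
With identical firms every q_j equals q_i, so q_j = q_i and 329 = 6q_i, giving q_i = 329/6.
Total output Q = 329/6 + 329/6 = 329/3.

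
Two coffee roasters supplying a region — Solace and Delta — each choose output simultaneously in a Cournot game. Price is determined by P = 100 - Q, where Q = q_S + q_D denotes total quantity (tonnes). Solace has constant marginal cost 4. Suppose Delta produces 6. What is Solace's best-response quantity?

With the rival's output fixed at 6, Solace's profit is π_S = (100 - 6 - q_S)q_S - (4q_S) = (94 - q_S)q_S - (4q_S).
∂π_S/∂q_S = 90 - 2q_S = 0, so q_S = 45.

45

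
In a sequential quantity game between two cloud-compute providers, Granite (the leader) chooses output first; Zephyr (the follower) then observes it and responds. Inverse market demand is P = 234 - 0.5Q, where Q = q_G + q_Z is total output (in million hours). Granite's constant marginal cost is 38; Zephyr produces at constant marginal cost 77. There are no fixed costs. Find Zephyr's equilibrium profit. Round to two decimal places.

The follower Zephyr best-responds to any q_G: π_Z = (234 - 0.5Q)q_Z - 77q_Z.
∂π_Z/∂q_Z = 157 - (1/2)q_G - q_Z = 0 gives the reaction function q_Z = (157 - (1/2)q_G).
The leader anticipates this reaction. Substituting into P = 234 - 0.5Q gives P = 311/2 - (1/4)q_G, so π_G = (311/2 - (1/4)q_G)q_G - 38q_G.
The leader's first-order condition 235/2 - (1/2)q_G = 0 yields q_G = 235.
Then q_Z = (157 - (1/2)·235) = 79/2.
Price P = 234 - (1/2)·(549/2) = 387/4.
Zephyr's profit: (387/4 - 77)·(79/2) = 780.1250.

780.13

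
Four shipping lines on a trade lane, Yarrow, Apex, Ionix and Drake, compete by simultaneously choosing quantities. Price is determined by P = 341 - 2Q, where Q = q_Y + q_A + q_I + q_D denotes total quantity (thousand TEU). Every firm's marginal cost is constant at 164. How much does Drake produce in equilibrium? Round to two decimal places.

Each firm earns π_i = (341 - 2Q)q_i - 164q_i.
First-order condition (treating rivals' output as given): 177 - 4q_i - 2·Σ_{j≠i} q_j = 0.
By symmetry each firm produces the same amount; substituting Σ_{j≠i} q_j = 3q_i yields q_i = 177/10.

17.70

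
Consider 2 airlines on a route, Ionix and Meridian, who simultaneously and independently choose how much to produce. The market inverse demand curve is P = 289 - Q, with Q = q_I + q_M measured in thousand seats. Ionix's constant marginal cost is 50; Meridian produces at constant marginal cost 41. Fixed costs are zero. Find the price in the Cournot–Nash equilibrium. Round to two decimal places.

Ionix's profit: π_I = (289 - Q)q_I - (50q_I). Setting ∂π_I/∂q_I = 0: 239 - 2q_I - (q_M) = 0.
Meridian's profit: π_M = (289 - Q)q_M - (41q_M). Setting ∂π_M/∂q_M = 0: 248 - 2q_M - (q_I) = 0.
So q_I = (239 - q_M)/2 and q_M = (248 - q_I)/2.
Substituting one into the other gives q_I = 230/3 and q_M = 257/3.
Total output Q = 487/3, so price P = 289 - 487/3 = 380/3.

126.67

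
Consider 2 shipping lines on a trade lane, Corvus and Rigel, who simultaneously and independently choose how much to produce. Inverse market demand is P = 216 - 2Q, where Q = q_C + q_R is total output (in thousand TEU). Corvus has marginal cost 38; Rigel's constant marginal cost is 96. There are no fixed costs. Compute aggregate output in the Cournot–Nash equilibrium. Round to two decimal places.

49.67

Corvus's profit: π_C = (216 - 2Q)q_C - (38q_C). Setting ∂π_C/∂q_C = 0: 178 - 4q_C - 2(q_R) = 0.
Rigel's first-order condition: 120 - 4q_R - 2(q_C) = 0.
Best responses: q_C = (178 - 2q_R)/4, q_R = (120 - 2q_C)/4.
Substituting one into the other gives q_C = 118/3 and q_R = 31/3.
Total output Q = 118/3 + 31/3 = 149/3.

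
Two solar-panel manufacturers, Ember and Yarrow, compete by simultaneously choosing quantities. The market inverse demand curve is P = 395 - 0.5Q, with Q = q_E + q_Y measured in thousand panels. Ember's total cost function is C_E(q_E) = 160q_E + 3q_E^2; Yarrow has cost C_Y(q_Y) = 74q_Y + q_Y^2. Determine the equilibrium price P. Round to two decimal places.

330.57

Ember's profit: π_E = (395 - 0.5Q)q_E - (160q_E + 3q_E²). Setting ∂π_E/∂q_E = 0: 235 - 7q_E - (1/2)(q_Y) = 0.
Yarrow's first-order condition: 321 - 3q_Y - (1/2)(q_E) = 0.
So q_E = (235 - (1/2)q_Y)/7 and q_Y = (321 - (1/2)q_E)/3.
Solving the pair: q_E = 26.2410, q_Y = 102.6265.
Total output Q = 128.8675, so price P = 395 - (1/2)·128.8675 = 330.5663.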